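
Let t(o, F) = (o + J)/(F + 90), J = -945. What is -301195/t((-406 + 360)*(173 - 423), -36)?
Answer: -3252906/2111 ≈ -1540.9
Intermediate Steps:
t(o, F) = (-945 + o)/(90 + F) (t(o, F) = (o - 945)/(F + 90) = (-945 + o)/(90 + F))
-301195/t((-406 + 360)*(173 - 423), -36) = -301195*(90 - 36)/(-945 + (-406 + 360)*(173 - 423)) = -301195*54/(-945 - 46*(-250)) = -301195*54/(-945 + 11500) = -301195/((1/54)*10555) = -301195/10555/54 = -301195*54/10555 = -3252906/2111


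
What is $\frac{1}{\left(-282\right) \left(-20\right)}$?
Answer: $\frac{1}{5640} \approx 0.0001773$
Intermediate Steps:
$\frac{1}{\left(-282\right) \left(-20\right)} = \frac{1}{5640}$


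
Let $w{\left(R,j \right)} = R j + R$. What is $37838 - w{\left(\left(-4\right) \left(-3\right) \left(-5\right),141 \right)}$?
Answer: $46358$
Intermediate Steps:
$w{\left(R,j \right)} = R + R j$
$37838 - w{\left(\left(-4\right) \left(-3\right) \left(-5\right),141 \right)} = 37838 - \left(-4\right) \left(-3\right) \left(-5\right) \left(1 + 141\right) = 37838 - 12 \left(-5\right) 142 = 37838 - \left(-60\right) 142 = 37838 - -8520 = 37838 + 8520 = 46358$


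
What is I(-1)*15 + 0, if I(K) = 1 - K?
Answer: 30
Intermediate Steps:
I(-1)*15 + 0 = (1 - 1*(-1))*15 + 0 = (1 + 1)*15 + 0 = 2*15 + 0 = 30 + 0 = 30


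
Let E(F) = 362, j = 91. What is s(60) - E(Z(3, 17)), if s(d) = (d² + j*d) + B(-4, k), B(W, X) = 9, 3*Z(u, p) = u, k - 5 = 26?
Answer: 8707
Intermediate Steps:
k = 31 (k = 5 + 26 = 31)
Z(u, p) = u/3
s(d) = 9 + d² + 91*d (s(d) = (d² + 91*d) + 9 = 9 + d² + 91*d)
s(60) - E(Z(3, 17)) = (9 + 60² + 91*60) - 1*362 = (9 + 3600 + 5460) - 362 = 9069 - 362 = 8707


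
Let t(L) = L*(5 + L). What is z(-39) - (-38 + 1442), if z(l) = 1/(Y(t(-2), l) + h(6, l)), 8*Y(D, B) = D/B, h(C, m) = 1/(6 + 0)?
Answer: -40560/29 ≈ -1398.6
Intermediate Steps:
h(C, m) = 1/6
Y(D, B) = D/(8*B) (Y(D, B) = (D/B)/8 = D/(8*B))
z(l) = 1/(1/6 - 3/(4*l)) (z(l) = 1/((-2*(5 - 2))/(8*l) + 1/6) = 1/((-2*3)/(8*l) + 1/6) = 1/((1/8)*(-6)/l + 1/6) = 1/(-3/(4*l) + 1/6) = 1/(1/6 - 3/(4*l)))
z(-39) - (-38 + 1442) = 12*(-39)/(-9 + 2*(-39)) - (-38 + 1442) = 12*(-39)/(-9 - 78) - 1*1404 = 12*(-39)/(-87) - 1404 = 12*(-39)*(-1/87) - 1404 = 156/29 - 1404 = -40560/29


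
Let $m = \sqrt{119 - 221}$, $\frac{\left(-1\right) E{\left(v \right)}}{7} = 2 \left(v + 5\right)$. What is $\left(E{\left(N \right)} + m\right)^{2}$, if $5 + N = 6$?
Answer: $\left(84 - i \sqrt{102}\right)^{2} \approx 6954.0 - 1696.7 i$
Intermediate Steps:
$N = 1$ ($N = -5 + 6 = 1$)
$E{\left(v \right)} = -70 - 14 v$ ($E{\left(v \right)} = - 7 \cdot 2 \left(v + 5\right) = - 7 \cdot 2 \left(5 + v\right) = - 7 \left(10 + 2 v\right) = -70 - 14 v$)
$m = i \sqrt{102}$ ($m = \sqrt{-102} = i \sqrt{102} \approx 10.1 i$)
$\left(E{\left(N \right)} + m\right)^{2} = \left(\left(-70 - 14\right) + i \sqrt{102}\right)^{2} = \left(-84 + i \sqrt{102}\right)^{2}$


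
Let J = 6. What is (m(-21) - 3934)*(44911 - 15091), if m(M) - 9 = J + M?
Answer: -117490800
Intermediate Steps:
m(M) = 15 + M (m(M) = 9 + (6 + M) = 15 + M)
(m(-21) - 3934)*(44911 - 15091) = ((15 - 21) - 3934)*(44911 - 15091) = (-6 - 3934)*29820 = -3940*29820 = -117490800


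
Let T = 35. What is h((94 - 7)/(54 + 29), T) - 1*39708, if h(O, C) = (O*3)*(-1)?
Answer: -3296025/83 ≈ -39711.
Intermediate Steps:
h(O, C) = -3*O (h(O, C) = (3*O)*(-1) = -3*O)
h((94 - 7)/(54 + 29), T) - 1*39708 = -3*(94 - 7)/(54 + 29) - 1*39708 = -261/83 - 39708 = -3296025/83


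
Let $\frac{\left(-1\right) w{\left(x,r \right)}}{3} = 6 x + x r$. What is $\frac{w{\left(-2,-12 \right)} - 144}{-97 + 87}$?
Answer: $18$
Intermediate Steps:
$w{\left(x,r \right)} = - 18 x - 3 r x$ ($w{\left(x,r \right)} = - 3 \left(6 x + x r\right) = - 3 \left(6 x + r x\right) = - 18 x - 3 r x$)
$\frac{w{\left(-2,-12 \right)} - 144}{-97 + 87} = \frac{\left(-3\right) \left(-2\right) \left(6 - 12\right) - 144}{-97 + 87} = \frac{\left(-3\right) \left(-2\right) \left(-6\right) - 144}{-10} = \left(-36 - 144\right) \left(- \frac{1}{10}\right) = \left(-180\right) \left(- \frac{1}{10}\right) = 18$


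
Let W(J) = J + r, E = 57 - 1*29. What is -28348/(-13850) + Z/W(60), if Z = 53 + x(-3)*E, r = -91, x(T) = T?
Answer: 21099/6925 ≈ 3.0468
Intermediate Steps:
E = 28 (E = 57 - 29 = 28)
W(J) = -91 + J (W(J) = J - 91 = -91 + J)
Z = -31 (Z = 53 - 3*28 = 53 - 84 = -31)
-28348/(-13850) + Z/W(60) = -28348/(-13850) - 31/(-91 + 60) = -28348*(-1/13850) - 31/(-31) = 14174/6925 - 31*(-1/31) = 14174/6925 + 1 = 21099/6925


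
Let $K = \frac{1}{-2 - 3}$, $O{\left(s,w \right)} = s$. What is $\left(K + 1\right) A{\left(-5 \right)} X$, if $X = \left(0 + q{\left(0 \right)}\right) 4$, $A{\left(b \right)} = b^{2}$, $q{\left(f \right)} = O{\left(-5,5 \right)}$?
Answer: $-400$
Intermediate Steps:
$q{\left(f \right)} = -5$
$K = - \frac{1}{5}$ ($K = \frac{1}{-5} = - \frac{1}{5} \approx -0.2$)
$X = -20$ ($X = \left(0 - 5\right) 4 = \left(-5\right) 4 = -20$)
$\left(K + 1\right) A{\left(-5 \right)} X = \left(- \frac{1}{5} + 1\right) \left(-5\right)^{2} \left(-20\right) = \frac{4}{5} \cdot 25 \left(-20\right) = 20 \left(-20\right) = -400$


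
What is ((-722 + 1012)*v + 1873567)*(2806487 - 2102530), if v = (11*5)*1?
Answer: 1330138718769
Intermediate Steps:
v = 55 (v = 55*1 = 55)
((-722 + 1012)*v + 1873567)*(2806487 - 2102530) = ((-722 + 1012)*55 + 1873567)*(2806487 - 2102530) = (290*55 + 1873567)*703957 = (15950 + 1873567)*703957 = 1889517*703957 = 1330138718769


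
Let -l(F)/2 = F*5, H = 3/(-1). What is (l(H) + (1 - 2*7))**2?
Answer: 289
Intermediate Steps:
H = -3 (H = 3*(-1) = -3)
l(F) = -10*F (l(F) = -2*F*5 = -10*F)
(l(H) + (1 - 2*7))**2 = (-10*(-3) + (1 - 2*7))**2 = (30 + (1 - 14))**2 = (30 - 13)**2 = 17**2 = 289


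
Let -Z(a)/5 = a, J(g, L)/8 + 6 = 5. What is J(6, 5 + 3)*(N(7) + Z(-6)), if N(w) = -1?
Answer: -232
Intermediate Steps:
J(g, L) = -8 (J(g, L) = -48 + 8*5 = -48 + 40 = -8)
Z(a) = -5*a
J(6, 5 + 3)*(N(7) + Z(-6)) = -8*(-1 - 5*(-6)) = -8*(-1 + 30) = -8*29 = -232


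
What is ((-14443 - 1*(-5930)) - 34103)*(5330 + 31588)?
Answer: -1573297488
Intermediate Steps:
((-14443 - 1*(-5930)) - 34103)*(5330 + 31588) = ((-14443 + 5930) - 34103)*36918 = (-8513 - 34103)*36918 = -42616*36918 = -1573297488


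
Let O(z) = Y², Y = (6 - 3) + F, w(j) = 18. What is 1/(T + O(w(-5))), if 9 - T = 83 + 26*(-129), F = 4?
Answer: 1/3329 ≈ 0.00030039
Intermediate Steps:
Y = 7 (Y = (6 - 3) + 4 = 3 + 4 = 7)
T = 3280 (T = 9 - (83 + 26*(-129)) = 9 - (83 - 3354) = 9 - 1*(-3271) = 9 + 3271 = 3280)
O(z) = 49 (O(z) = 7² = 49)
1/(T + O(w(-5))) = 1/(3280 + 49) = 1/3329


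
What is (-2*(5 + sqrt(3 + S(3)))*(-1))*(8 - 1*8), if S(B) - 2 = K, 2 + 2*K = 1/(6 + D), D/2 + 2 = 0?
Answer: 0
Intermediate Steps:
D = -4 (D = -4 + 2*0 = -4 + 0 = -4)
K = -3/4 (K = -1 + 1/(2*(6 - 4)) = -1 + (1/2)/2 = -1 + (1/2)*(1/2) = -1 + 1/4 = -3/4 ≈ -0.75000)
S(B) = 5/4 (S(B) = 2 - 3/4 = 5/4)
(-2*(5 + sqrt(3 + S(3)))*(-1))*(8 - 1*8) = (-2*(5 + sqrt(3 + 5/4))*(-1))*(8 - 1*8) = (-2*(5 + sqrt(17/4))*(-1))*(8 - 8) = (-2*(5 + sqrt(17)/2)*(-1))*0 = ((-10 - sqrt(17))*(-1))*0 = (10 + sqrt(17))*0 = 0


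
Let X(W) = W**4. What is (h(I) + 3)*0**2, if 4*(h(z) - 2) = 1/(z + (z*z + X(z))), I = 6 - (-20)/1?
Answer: 0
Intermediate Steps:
I = 26 (I = 6 - (-20) = 6 - 5*(-4) = 6 + 20 = 26)
h(z) = 2 + 1/(4*(z + z**2 + z**4)) (h(z) = 2 + 1/(4*(z + (z*z + z**4))) = 2 + 1/(4*(z + (z**2 + z**4))) = 2 + 1/(4*(z + z**2 + z**4)))
(h(I) + 3)*0**2 = ((1/4)*(1 + 8*26 + 8*26**2 + 8*26**4)/(26*(1 + 26 + 26**3)) + 3)*0**2 = ((1/4)*(1/26)*(1 + 208 + 8*676 + 8*456976)/(1 + 26 + 17576) + 3)*0 = ((1/4)*(1/26)*(1 + 208 + 5408 + 3655808)/17603 + 3)*0 = ((1/4)*(1/26)*(1/17603)*3661425 + 3)*0 = (3661425/1830712 + 3)*0 = (9153561/1830712)*0 = 0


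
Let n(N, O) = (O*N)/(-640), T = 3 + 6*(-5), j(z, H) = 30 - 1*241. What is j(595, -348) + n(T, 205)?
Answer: -25901/128 ≈ -202.35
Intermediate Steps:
j(z, H) = -211 (j(z, H) = 30 - 241 = -211)
T = -27 (T = 3 - 30 = -27)
n(N, O) = -N*O/640 (n(N, O) = (N*O)*(-1/640) = -N*O/640)
j(595, -348) + n(T, 205) = -211 - 1/640*(-27)*205 = -211 + 1107/128 = -25901/128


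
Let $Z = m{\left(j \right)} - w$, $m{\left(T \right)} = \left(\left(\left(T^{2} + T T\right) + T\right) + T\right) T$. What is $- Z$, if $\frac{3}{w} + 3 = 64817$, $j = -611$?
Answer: $\frac{29519641298683}{64814} \approx 4.5545 \cdot 10^{8}$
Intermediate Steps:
$m{\left(T \right)} = T \left(2 T + 2 T^{2}\right)$ ($m{\left(T \right)} = \left(\left(\left(T^{2} + T^{2}\right) + T\right) + T\right) T = \left(\left(2 T^{2} + T\right) + T\right) T = \left(\left(T + 2 T^{2}\right) + T\right) T = \left(2 T + 2 T^{2}\right) T = T \left(2 T + 2 T^{2}\right)$)
$w = \frac{3}{64814}$ ($w = \frac{3}{-3 + 64817} = \frac{3}{64814} \approx 4.6286 \cdot 10^{-5}$)
$Z = - \frac{29519641298683}{64814}$ ($Z = 2 \left(-611\right)^{2} \left(1 - 611\right) - \frac{3}{64814} = 2 \cdot 373321 \left(-610\right) - \frac{3}{64814} = -455451620 - \frac{3}{64814} = - \frac{29519641298683}{64814} \approx -4.5545 \cdot 10^{8}$)
$- Z = \left(-1\right) \left(- \frac{29519641298683}{64814}\right) = \frac{29519641298683}{64814}$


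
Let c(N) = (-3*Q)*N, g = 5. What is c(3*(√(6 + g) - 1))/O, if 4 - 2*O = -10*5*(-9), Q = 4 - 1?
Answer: -27/223 + 27*√11/223 ≈ 0.28049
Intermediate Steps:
Q = 3
c(N) = -9*N (c(N) = (-3*3)*N = -9*N)
O = -223 (O = 2 - (-10*5)*(-9)/2 = 2 - (-25)*(-9) = 2 - ½*450 = 2 - 225 = -223)
c(3*(√(6 + g) - 1))/O = -27*(√(6 + 5) - 1)/(-223) = -27*(√11 - 1)*(-1/223) = -27*(-1 + √11)*(-1/223) = -9*(-3 + 3*√11)*(-1/223) = (27 - 27*√11)*(-1/223) = -27/223 + 27*√11/223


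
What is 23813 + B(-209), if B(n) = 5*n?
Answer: 22768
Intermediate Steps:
23813 + B(-209) = 23813 + 5*(-209) = 23813 - 1045 = 22768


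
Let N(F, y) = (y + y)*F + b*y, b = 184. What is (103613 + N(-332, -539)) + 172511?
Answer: 534844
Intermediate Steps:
N(F, y) = 184*y + 2*F*y (N(F, y) = (y + y)*F + 184*y = (2*y)*F + 184*y = 2*F*y + 184*y = 184*y + 2*F*y)
(103613 + N(-332, -539)) + 172511 = (103613 + 2*(-539)*(92 - 332)) + 172511 = (103613 + 2*(-539)*(-240)) + 172511 = (103613 + 258720) + 172511 = 362333 + 172511 = 534844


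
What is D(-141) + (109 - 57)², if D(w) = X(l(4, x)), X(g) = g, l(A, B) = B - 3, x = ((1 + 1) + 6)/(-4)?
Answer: 2699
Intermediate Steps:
x = -2 (x = (2 + 6)*(-¼) = 8*(-¼) = -2)
l(A, B) = -3 + B
D(w) = -5 (D(w) = -3 - 2 = -5)
D(-141) + (109 - 57)² = -5 + (109 - 57)² = -5 + 52² = -5 + 2704 = 2699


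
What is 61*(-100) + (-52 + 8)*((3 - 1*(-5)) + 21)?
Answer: -7376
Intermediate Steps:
61*(-100) + (-52 + 8)*((3 - 1*(-5)) + 21) = -6100 - 44*((3 + 5) + 21) = -6100 - 44*(8 + 21) = -6100 - 44*29 = -6100 - 1276 = -7376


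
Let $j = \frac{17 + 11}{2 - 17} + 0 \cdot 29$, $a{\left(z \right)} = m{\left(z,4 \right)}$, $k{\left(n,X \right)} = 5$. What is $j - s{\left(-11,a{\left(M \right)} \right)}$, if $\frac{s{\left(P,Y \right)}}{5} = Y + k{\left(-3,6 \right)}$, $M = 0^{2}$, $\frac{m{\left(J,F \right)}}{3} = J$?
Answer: $- \frac{403}{15} \approx -26.867$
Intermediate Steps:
$m{\left(J,F \right)} = 3 J$
$M = 0$
$a{\left(z \right)} = 3 z$
$s{\left(P,Y \right)} = 25 + 5 Y$ ($s{\left(P,Y \right)} = 5 \left(Y + 5\right) = 5 \left(5 + Y\right) = 25 + 5 Y$)
$j = - \frac{28}{15}$ ($j = \frac{28}{-15} + 0 = 28 \left(- \frac{1}{15}\right) + 0 = - \frac{28}{15} + 0 = - \frac{28}{15} \approx -1.8667$)
$j - s{\left(-11,a{\left(M \right)} \right)} = - \frac{28}{15} - \left(25 + 5 \cdot 3 \cdot 0\right) = - \frac{28}{15} - \left(25 + 5 \cdot 0\right) = - \frac{28}{15} - \left(25 + 0\right) = - \frac{28}{15} - 25 = - \frac{403}{15}$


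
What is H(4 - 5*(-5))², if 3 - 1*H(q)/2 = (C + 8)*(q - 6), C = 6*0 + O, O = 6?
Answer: 407044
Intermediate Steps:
C = 6 (C = 6*0 + 6 = 0 + 6 = 6)
H(q) = 174 - 28*q (H(q) = 6 - 2*(6 + 8)*(q - 6) = 6 - 28*(-6 + q) = 6 - 2*(-84 + 14*q) = 6 + (168 - 28*q) = 174 - 28*q)
H(4 - 5*(-5))² = (174 - 28*(4 - 5*(-5)))² = (174 - 28*(4 + 25))² = (174 - 28*29)² = (174 - 812)² = (-638)² = 407044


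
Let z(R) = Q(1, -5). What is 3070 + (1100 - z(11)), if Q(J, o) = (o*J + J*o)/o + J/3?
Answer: 12503/3 ≈ 4167.7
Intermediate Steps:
Q(J, o) = 7*J/3 (Q(J, o) = (J*o + J*o)/o + J*(⅓) = (2*J*o)/o + J/3 = 2*J + J/3 = 7*J/3)
z(R) = 7/3 (z(R) = (7/3)*1 = 7/3)
3070 + (1100 - z(11)) = 3070 + (1100 - 1*7/3) = 3070 + (1100 - 7/3) = 3070 + 3293/3 = 12503/3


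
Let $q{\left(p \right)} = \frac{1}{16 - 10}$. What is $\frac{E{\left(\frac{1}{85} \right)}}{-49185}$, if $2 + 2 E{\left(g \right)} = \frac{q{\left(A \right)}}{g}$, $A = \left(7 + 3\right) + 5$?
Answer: $- \frac{73}{590220} \approx -0.00012368$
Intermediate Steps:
$A = 15$ ($A = 10 + 5 = 15$)
$q{\left(p \right)} = \frac{1}{6}$
$E{\left(g \right)} = -1 + \frac{1}{12 g}$ ($E{\left(g \right)} = -1 + \frac{\frac{1}{6} \frac{1}{g}}{2} = -1 + \frac{1}{12 g}$)
$\frac{E{\left(\frac{1}{85} \right)}}{-49185} = \frac{\frac{1}{\frac{1}{85}} \left(\frac{1}{12} - \frac{1}{85}\right)}{-49185} = \frac{1}{\frac{1}{85}} \left(\frac{1}{12} - \frac{1}{85}\right) \left(- \frac{1}{49185}\right) = 85 \left(\frac{1}{12} - \frac{1}{85}\right) \left(- \frac{1}{49185}\right) = 85 \cdot \frac{73}{1020} \left(- \frac{1}{49185}\right) = \frac{73}{12} \left(- \frac{1}{49185}\right) = - \frac{73}{590220}$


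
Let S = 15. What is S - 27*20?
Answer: -525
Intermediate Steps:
S - 27*20 = 15 - 27*20 = 15 - 540 = -525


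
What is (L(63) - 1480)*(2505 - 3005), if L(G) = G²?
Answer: -1244500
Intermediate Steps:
(L(63) - 1480)*(2505 - 3005) = (63² - 1480)*(2505 - 3005) = (3969 - 1480)*(-500) = 2489*(-500) = -1244500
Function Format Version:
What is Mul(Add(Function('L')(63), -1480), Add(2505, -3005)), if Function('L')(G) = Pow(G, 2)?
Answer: -1244500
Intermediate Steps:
Mul(Add(Function('L')(63), -1480), Add(2505, -3005)) = Mul(Add(Pow(63, 2), -1480), Add(2505, -3005)) = Mul(Add(3969, -1480), -500) = Mul(2489, -500) = -1244500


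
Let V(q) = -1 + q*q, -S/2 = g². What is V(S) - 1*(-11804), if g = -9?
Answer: 38047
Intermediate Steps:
S = -162 (S = -2*(-9)² = -2*81 = -162)
V(q) = -1 + q²
V(S) - 1*(-11804) = (-1 + (-162)²) - 1*(-11804) = (-1 + 26244) + 11804 = 26243 + 11804 = 38047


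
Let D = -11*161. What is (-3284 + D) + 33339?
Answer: 28284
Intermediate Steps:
D = -1771
(-3284 + D) + 33339 = (-3284 - 1771) + 33339 = -5055 + 33339 = 28284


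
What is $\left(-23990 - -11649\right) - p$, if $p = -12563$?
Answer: $222$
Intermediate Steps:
$\left(-23990 - -11649\right) - p = \left(-23990 - -11649\right) - -12563 = \left(-23990 + 11649\right) + 12563 = -12341 + 12563 = 222$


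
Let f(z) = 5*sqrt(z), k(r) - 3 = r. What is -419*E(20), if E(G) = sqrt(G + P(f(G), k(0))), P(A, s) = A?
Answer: -419*sqrt(20 + 10*sqrt(5)) ≈ -2727.1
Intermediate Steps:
k(r) = 3 + r
E(G) = sqrt(G + 5*sqrt(G))
-419*E(20) = -419*sqrt(20 + 5*sqrt(20)) = -419*sqrt(20 + 5*(2*sqrt(5))) = -419*sqrt(20 + 10*sqrt(5))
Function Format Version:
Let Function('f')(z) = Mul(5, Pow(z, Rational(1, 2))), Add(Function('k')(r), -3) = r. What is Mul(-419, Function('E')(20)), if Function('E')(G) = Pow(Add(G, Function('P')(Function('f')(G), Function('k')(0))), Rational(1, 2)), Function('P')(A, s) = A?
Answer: Mul(-419, Pow(Add(20, Mul(10, Pow(5, Rational(1, 2)))), Rational(1, 2))) ≈ -2727.1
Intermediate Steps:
Function('k')(r) = Add(3, r)
Function('E')(G) = Pow(Add(G, Mul(5, Pow(G, Rational(1, 2)))), Rational(1, 2))
Mul(-419, Function('E')(20)) = Mul(-419, Pow(Add(20, Mul(5, Pow(20, Rational(1, 2)))), Rational(1, 2))) = Mul(-419, Pow(Add(20, Mul(5, Mul(2, Pow(5, Rational(1, 2))))), Rational(1, 2))) = Mul(-419, Pow(Add(20, Mul(10, Pow(5, Rational(1, 2)))), Rational(1, 2)))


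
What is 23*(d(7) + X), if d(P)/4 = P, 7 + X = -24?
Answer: -69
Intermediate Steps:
X = -31 (X = -7 - 24 = -31)
d(P) = 4*P
23*(d(7) + X) = 23*(4*7 - 31) = 23*(28 - 31) = 23*(-3) = -69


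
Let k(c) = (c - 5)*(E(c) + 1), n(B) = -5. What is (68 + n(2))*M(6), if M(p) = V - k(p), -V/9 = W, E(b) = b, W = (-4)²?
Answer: -9513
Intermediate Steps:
W = 16
V = -144 (V = -9*16 = -144)
k(c) = (1 + c)*(-5 + c) (k(c) = (c - 5)*(c + 1) = (-5 + c)*(1 + c) = (1 + c)*(-5 + c))
M(p) = -139 - p² + 4*p (M(p) = -144 - (-5 + p² - 4*p) = -144 + (5 - p² + 4*p) = -139 - p² + 4*p)
(68 + n(2))*M(6) = (68 - 5)*(-139 - 1*6² + 4*6) = 63*(-139 - 1*36 + 24) = 63*(-139 - 36 + 24) = 63*(-151) = -9513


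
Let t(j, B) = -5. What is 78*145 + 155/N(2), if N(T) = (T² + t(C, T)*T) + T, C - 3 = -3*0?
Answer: 45085/4 ≈ 11271.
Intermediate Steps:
C = 3 (C = 3 - 3*0 = 3 + 0 = 3)
N(T) = T² - 4*T (N(T) = (T² - 5*T) + T = T² - 4*T)
78*145 + 155/N(2) = 78*145 + 155/((2*(-4 + 2))) = 11310 + 155/((2*(-2))) = 11310 + 155/(-4) = 11310 + 155*(-¼) = 11310 - 155/4 = 45085/4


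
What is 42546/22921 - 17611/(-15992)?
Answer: 1084057363/366552632 ≈ 2.9574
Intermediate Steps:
42546/22921 - 17611/(-15992) = 42546*(1/22921) - 17611*(-1/15992) = 42546/22921 + 17611/15992 = 1084057363/366552632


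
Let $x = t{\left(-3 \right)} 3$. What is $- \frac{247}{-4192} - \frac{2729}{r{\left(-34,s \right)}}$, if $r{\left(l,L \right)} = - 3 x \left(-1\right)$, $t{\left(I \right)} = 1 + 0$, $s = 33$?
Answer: $- \frac{11437745}{37728} \approx -303.16$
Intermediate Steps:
$t{\left(I \right)} = 1$
$x = 3$ ($x = 1 \cdot 3 = 3$)
$r{\left(l,L \right)} = 9$ ($r{\left(l,L \right)} = \left(-3\right) 3 \left(-1\right) = \left(-9\right) \left(-1\right) = 9$)
$- \frac{247}{-4192} - \frac{2729}{r{\left(-34,s \right)}} = - \frac{247}{-4192} - \frac{2729}{9} = \left(-247\right) \left(- \frac{1}{4192}\right) - \frac{2729}{9} = \frac{247}{4192} - \frac{2729}{9} = - \frac{11437745}{37728}$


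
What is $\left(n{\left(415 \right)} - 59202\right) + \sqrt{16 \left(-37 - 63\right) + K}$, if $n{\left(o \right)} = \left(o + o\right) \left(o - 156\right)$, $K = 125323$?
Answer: $155768 + 3 \sqrt{13747} \approx 1.5612 \cdot 10^{5}$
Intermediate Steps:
$n{\left(o \right)} = 2 o \left(-156 + o\right)$
$\left(n{\left(415 \right)} - 59202\right) + \sqrt{16 \left(-37 - 63\right) + K} = \left(2 \cdot 415 \left(-156 + 415\right) - 59202\right) + \sqrt{16 \left(-37 - 63\right) + 125323} = \left(2 \cdot 415 \cdot 259 - 59202\right) + \sqrt{16 \left(-100\right) + 125323} = \left(214970 - 59202\right) + \sqrt{-1600 + 125323} = 155768 + \sqrt{123723} = 155768 + 3 \sqrt{13747}$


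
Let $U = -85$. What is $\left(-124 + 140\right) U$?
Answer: $-1360$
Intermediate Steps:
$\left(-124 + 140\right) U = \left(-124 + 140\right) \left(-85\right) = 16 \left(-85\right) = -1360$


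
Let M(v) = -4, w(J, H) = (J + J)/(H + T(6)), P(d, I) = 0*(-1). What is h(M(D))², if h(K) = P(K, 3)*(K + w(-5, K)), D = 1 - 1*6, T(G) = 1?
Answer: 0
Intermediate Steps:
P(d, I) = 0
D = -5 (D = 1 - 6 = -5)
w(J, H) = 2*J/(1 + H) (w(J, H) = (J + J)/(H + 1) = (2*J)/(1 + H) = 2*J/(1 + H))
h(K) = 0 (h(K) = 0*(K + 2*(-5)/(1 + K)) = 0*(K - 10/(1 + K)) = 0)
h(M(D))² = 0² = 0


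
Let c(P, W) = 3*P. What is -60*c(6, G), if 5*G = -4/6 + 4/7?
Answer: -1080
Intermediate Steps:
G = -2/105 (G = (-4/6 + 4/7)/5 = (-4*⅙ + 4*(⅐))/5 = (-⅔ + 4/7)/5 = (⅕)*(-2/21) = -2/105 ≈ -0.019048)
-60*c(6, G) = -180*6 = -60*18 = -1080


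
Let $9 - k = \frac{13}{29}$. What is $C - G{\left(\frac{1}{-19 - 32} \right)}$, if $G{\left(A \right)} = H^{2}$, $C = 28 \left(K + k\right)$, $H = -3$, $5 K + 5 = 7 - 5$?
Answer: $\frac{30979}{145} \approx 213.65$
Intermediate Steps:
$K = - \frac{3}{5}$ ($K = -1 + \frac{7 - 5}{5} = -1 + \frac{1}{5} \cdot 2 = -1 + \frac{2}{5} = - \frac{3}{5} \approx -0.6$)
$k = \frac{248}{29}$ ($k = 9 - \frac{13}{29} = \frac{248}{29} \approx 8.5517$)
$C = \frac{32284}{145}$ ($C = 28 \left(- \frac{3}{5} + \frac{248}{29}\right) = 28 \cdot \frac{1153}{145} = \frac{32284}{145} \approx 222.65$)
$G{\left(A \right)} = 9$ ($G{\left(A \right)} = \left(-3\right)^{2} = 9$)
$C - G{\left(\frac{1}{-19 - 32} \right)} = \frac{32284}{145} - 9 = \frac{30979}{145}$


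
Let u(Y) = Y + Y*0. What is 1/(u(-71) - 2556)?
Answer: -1/2627 ≈ -0.00038066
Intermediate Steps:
u(Y) = Y (u(Y) = Y + 0 = Y)
1/(u(-71) - 2556) = 1/(-71 - 2556) = 1/(-2627) = -1/2627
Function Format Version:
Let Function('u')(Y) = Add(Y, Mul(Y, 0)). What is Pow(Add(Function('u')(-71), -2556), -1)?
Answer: Rational(-1, 2627) ≈ -0.00038066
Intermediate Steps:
Function('u')(Y) = Y (Function('u')(Y) = Add(Y, 0) = Y)
Pow(Add(Function('u')(-71), -2556), -1) = Pow(Add(-71, -2556), -1) = Pow(-2627, -1) = Rational(-1, 2627)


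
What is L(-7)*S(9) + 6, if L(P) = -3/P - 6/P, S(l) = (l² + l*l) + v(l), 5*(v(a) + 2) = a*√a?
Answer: 7653/35 ≈ 218.66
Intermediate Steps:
v(a) = -2 + a^(3/2)/5 (v(a) = -2 + (a*√a)/5 = -2 + a^(3/2)/5)
S(l) = -2 + 2*l² + l^(3/2)/5 (S(l) = (l² + l*l) + (-2 + l^(3/2)/5) = (l² + l²) + (-2 + l^(3/2)/5) = 2*l² + (-2 + l^(3/2)/5) = -2 + 2*l² + l^(3/2)/5)
L(P) = -9/P
L(-7)*S(9) + 6 = (-9/(-7))*(-2 + 2*9² + 9^(3/2)/5) + 6 = (-9*(-⅐))*(-2 + 2*81 + (⅕)*27) + 6 = 9*(-2 + 162 + 27/5)/7 + 6 = (9/7)*(827/5) + 6 = 7443/35 + 6 = 7653/35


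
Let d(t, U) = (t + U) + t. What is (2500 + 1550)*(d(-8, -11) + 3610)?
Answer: 14511150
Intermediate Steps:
d(t, U) = U + 2*t (d(t, U) = (U + t) + t = U + 2*t)
(2500 + 1550)*(d(-8, -11) + 3610) = (2500 + 1550)*((-11 + 2*(-8)) + 3610) = 4050*((-11 - 16) + 3610) = 4050*(-27 + 3610) = 4050*3583 = 14511150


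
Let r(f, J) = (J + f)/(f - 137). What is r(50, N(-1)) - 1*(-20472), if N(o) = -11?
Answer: 593675/29 ≈ 20472.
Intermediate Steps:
r(f, J) = (J + f)/(-137 + f)
r(50, N(-1)) - 1*(-20472) = (-11 + 50)/(-137 + 50) - 1*(-20472) = 39/(-87) + 20472 = -1/87*39 + 20472 = -13/29 + 20472 = 593675/29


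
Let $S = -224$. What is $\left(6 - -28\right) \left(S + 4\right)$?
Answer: $-7480$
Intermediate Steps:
$\left(6 - -28\right) \left(S + 4\right) = \left(6 - -28\right) \left(-224 + 4\right) = \left(6 + 28\right) \left(-220\right) = 34 \left(-220\right) = -7480$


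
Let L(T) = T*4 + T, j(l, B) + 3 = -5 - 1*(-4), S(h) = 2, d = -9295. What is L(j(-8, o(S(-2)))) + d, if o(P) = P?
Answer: -9315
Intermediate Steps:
j(l, B) = -4 (j(l, B) = -3 + (-5 - 1*(-4)) = -3 + (-5 + 4) = -3 - 1 = -4)
L(T) = 5*T (L(T) = 4*T + T = 5*T)
L(j(-8, o(S(-2)))) + d = 5*(-4) - 9295 = -20 - 9295 = -9315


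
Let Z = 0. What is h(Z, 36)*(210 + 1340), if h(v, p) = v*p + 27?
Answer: 41850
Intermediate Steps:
h(v, p) = 27 + p*v (h(v, p) = p*v + 27 = 27 + p*v)
h(Z, 36)*(210 + 1340) = (27 + 36*0)*(210 + 1340) = (27 + 0)*1550 = 27*1550 = 41850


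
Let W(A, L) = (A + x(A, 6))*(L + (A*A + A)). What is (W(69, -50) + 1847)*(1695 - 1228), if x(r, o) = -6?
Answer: 141494929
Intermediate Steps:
W(A, L) = (-6 + A)*(A + L + A**2) (W(A, L) = (A - 6)*(L + (A*A + A)) = (-6 + A)*(L + (A**2 + A)) = (-6 + A)*(L + (A + A**2)) = (-6 + A)*(A + L + A**2))
(W(69, -50) + 1847)*(1695 - 1228) = ((69**3 - 6*69 - 6*(-50) - 5*69**2 + 69*(-50)) + 1847)*(1695 - 1228) = ((328509 - 414 + 300 - 5*4761 - 3450) + 1847)*467 = ((328509 - 414 + 300 - 23805 - 3450) + 1847)*467 = (301140 + 1847)*467 = 302987*467 = 141494929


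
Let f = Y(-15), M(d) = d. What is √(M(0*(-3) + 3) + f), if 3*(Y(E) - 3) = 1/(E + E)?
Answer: 7*√110/30 ≈ 2.4472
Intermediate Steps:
Y(E) = 3 + 1/(6*E) (Y(E) = 3 + 1/(3*(E + E)) = 3 + 1/(3*((2*E))) = 3 + (1/(2*E))/3 = 3 + 1/(6*E))
f = 269/90 (f = 3 + (⅙)/(-15) = 3 + (⅙)*(-1/15) = 3 - 1/90 = 269/90 ≈ 2.9889)
√(M(0*(-3) + 3) + f) = √((0*(-3) + 3) + 269/90) = √((0 + 3) + 269/90) = √(3 + 269/90) = √(539/90) = 7*√110/30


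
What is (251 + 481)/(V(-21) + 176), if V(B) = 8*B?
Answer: 183/2 ≈ 91.500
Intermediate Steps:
(251 + 481)/(V(-21) + 176) = (251 + 481)/(8*(-21) + 176) = 732/(-168 + 176) = 732/8 = 732*(⅛) = 183/2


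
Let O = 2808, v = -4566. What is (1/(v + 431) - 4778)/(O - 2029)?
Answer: -19757031/3221165 ≈ -6.1335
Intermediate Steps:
(1/(v + 431) - 4778)/(O - 2029) = (1/(-4566 + 431) - 4778)/(2808 - 2029) = (1/(-4135) - 4778)/779 = (-1/4135 - 4778)*(1/779) = -19757031/4135*1/779 = -19757031/3221165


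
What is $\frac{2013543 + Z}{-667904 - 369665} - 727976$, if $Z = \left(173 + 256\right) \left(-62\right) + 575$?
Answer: $- \frac{755327317864}{1037569} \approx -7.2798 \cdot 10^{5}$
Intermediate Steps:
$Z = -26023$ ($Z = 429 \left(-62\right) + 575 = -26598 + 575 = -26023$)
$\frac{2013543 + Z}{-667904 - 369665} - 727976 = \frac{2013543 - 26023}{-667904 - 369665} - 727976 = \frac{1987520}{-1037569} - 727976 = 1987520 \left(- \frac{1}{1037569}\right) - 727976 = - \frac{1987520}{1037569} - 727976 = - \frac{755327317864}{1037569}$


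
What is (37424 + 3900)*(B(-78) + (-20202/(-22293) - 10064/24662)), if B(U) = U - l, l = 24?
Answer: -384345650084240/91631661 ≈ -4.1945e+6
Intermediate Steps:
B(U) = -24 + U (B(U) = U - 1*24 = U - 24 = -24 + U)
(37424 + 3900)*(B(-78) + (-20202/(-22293) - 10064/24662)) = (37424 + 3900)*((-24 - 78) + (-20202/(-22293) - 10064/24662)) = 41324*(-102 + (-20202*(-1/22293) - 10064*1/24662)) = 41324*(-102 + (6734/7431 - 5032/12331)) = 41324*(-102 + 45644162/91631661) = 41324*(-9300785260/91631661) = -384345650084240/91631661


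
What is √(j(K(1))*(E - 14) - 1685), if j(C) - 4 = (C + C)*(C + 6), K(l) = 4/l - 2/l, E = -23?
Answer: I*√3017 ≈ 54.927*I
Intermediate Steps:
K(l) = 2/l
j(C) = 4 + 2*C*(6 + C) (j(C) = 4 + (C + C)*(C + 6) = 4 + (2*C)*(6 + C) = 4 + 2*C*(6 + C))
√(j(K(1))*(E - 14) - 1685) = √((4 + 2*(2/1)² + 12*(2/1))*(-23 - 14) - 1685) = √((4 + 2*(2*1)² + 12*(2*1))*(-37) - 1685) = √((4 + 2*2² + 12*2)*(-37) - 1685) = √((4 + 2*4 + 24)*(-37) - 1685) = √((4 + 8 + 24)*(-37) - 1685) = √(36*(-37) - 1685) = √(-1332 - 1685) = √(-3017) = I*√3017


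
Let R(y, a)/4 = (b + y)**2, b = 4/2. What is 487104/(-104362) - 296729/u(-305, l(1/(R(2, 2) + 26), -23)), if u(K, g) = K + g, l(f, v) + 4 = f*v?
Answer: 1386746652594/1452353773 ≈ 954.83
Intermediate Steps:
b = 2 (b = 4*(1/2) = 2)
R(y, a) = 4*(2 + y)**2
l(f, v) = -4 + f*v
487104/(-104362) - 296729/u(-305, l(1/(R(2, 2) + 26), -23)) = 487104/(-104362) - 296729/(-305 + (-4 - 23/(4*(2 + 2)**2 + 26))) = 487104*(-1/104362) - 296729/(-305 + (-4 - 23/(4*4**2 + 26))) = -243552/52181 - 296729/(-305 + (-4 - 23/(4*16 + 26))) = -243552/52181 - 296729/(-305 + (-4 - 23/(64 + 26))) = -243552/52181 - 296729/(-305 + (-4 - 23/90)) = -243552/52181 - 296729/(-305 - 383/90) = -243552/52181 - 296729/(-27833/90) = -243552/52181 - 296729*(-90/27833) = -243552/52181 + 26705610/27833 = 1386746652594/1452353773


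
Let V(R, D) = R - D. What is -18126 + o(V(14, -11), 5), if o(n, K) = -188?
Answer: -18314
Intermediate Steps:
-18126 + o(V(14, -11), 5) = -18126 - 188 = -18314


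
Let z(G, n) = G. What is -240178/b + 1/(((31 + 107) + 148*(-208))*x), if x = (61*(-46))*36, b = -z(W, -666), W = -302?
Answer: -371763880853753/467456186736 ≈ -795.29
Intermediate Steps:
b = 302 (b = -1*(-302) = 302)
x = -101016 (x = -2806*36 = -101016)
-240178/b + 1/(((31 + 107) + 148*(-208))*x) = -240178/302 + 1/(((31 + 107) + 148*(-208))*(-101016)) = -240178*1/302 - 1/101016/(138 - 30784) = -120089/151 - 1/101016/(-30646) = -120089/151 - 1/30646*(-1/101016) = -120089/151 + 1/3095736336 = -371763880853753/467456186736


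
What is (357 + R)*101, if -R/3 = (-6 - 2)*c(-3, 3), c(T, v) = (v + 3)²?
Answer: 123321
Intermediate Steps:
c(T, v) = (3 + v)²
R = 864 (R = -3*(-6 - 2)*(3 + 3)² = -(-24)*6² = -(-24)*36 = -3*(-288) = 864)
(357 + R)*101 = (357 + 864)*101 = 1221*101 = 123321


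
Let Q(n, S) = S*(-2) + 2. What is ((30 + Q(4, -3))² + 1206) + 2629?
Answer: 5279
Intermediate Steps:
Q(n, S) = 2 - 2*S (Q(n, S) = -2*S + 2 = 2 - 2*S)
((30 + Q(4, -3))² + 1206) + 2629 = ((30 + (2 - 2*(-3)))² + 1206) + 2629 = ((30 + (2 + 6))² + 1206) + 2629 = ((30 + 8)² + 1206) + 2629 = (38² + 1206) + 2629 = (1444 + 1206) + 2629 = 2650 + 2629 = 5279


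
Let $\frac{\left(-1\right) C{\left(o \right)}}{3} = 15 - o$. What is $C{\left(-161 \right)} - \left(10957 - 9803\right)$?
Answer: $-1682$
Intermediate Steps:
$C{\left(o \right)} = -45 + 3 o$ ($C{\left(o \right)} = - 3 \left(15 - o\right) = -45 + 3 o$)
$C{\left(-161 \right)} - \left(10957 - 9803\right) = \left(-45 + 3 \left(-161\right)\right) - \left(10957 - 9803\right) = \left(-45 - 483\right) - \left(10957 - 9803\right) = -528 - 1154 = -1682$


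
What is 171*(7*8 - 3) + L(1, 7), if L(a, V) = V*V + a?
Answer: 9113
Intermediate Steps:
L(a, V) = a + V² (L(a, V) = V² + a = a + V²)
171*(7*8 - 3) + L(1, 7) = 171*(7*8 - 3) + (1 + 7²) = 171*(56 - 3) + (1 + 49) = 171*53 + 50 = 9063 + 50 = 9113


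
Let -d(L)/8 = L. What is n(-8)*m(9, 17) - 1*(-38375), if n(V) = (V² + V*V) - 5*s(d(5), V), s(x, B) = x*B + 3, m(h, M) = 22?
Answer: 5661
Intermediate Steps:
d(L) = -8*L
s(x, B) = 3 + B*x (s(x, B) = B*x + 3 = 3 + B*x)
n(V) = -15 + 2*V² + 200*V (n(V) = (V² + V*V) - 5*(3 + V*(-8*5)) = (V² + V²) - 5*(3 + V*(-40)) = 2*V² - 5*(3 - 40*V) = 2*V² + (-15 + 200*V) = -15 + 2*V² + 200*V)
n(-8)*m(9, 17) - 1*(-38375) = (-15 + 2*(-8)² + 200*(-8))*22 - 1*(-38375) = (-15 + 2*64 - 1600)*22 + 38375 = (-15 + 128 - 1600)*22 + 38375 = -1487*22 + 38375 = -32714 + 38375 = 5661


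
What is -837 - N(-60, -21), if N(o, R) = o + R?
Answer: -756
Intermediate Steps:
N(o, R) = R + o
-837 - N(-60, -21) = -837 - (-21 - 60) = -837 - 1*(-81) = -837 + 81 = -756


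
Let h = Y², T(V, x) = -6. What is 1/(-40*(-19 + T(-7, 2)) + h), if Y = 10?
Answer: 1/1100 ≈ 0.00090909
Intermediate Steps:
h = 100 (h = 10² = 100)
1/(-40*(-19 + T(-7, 2)) + h) = 1/(-40*(-19 - 6) + 100) = 1/(-40*(-25) + 100) = 1/(1000 + 100) = 1/1100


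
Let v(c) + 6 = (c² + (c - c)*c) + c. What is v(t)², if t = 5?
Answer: 576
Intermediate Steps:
v(c) = -6 + c + c² (v(c) = -6 + ((c² + (c - c)*c) + c) = -6 + ((c² + 0*c) + c) = -6 + ((c² + 0) + c) = -6 + (c² + c) = -6 + (c + c²) = -6 + c + c²)
v(t)² = (-6 + 5 + 5²)² = (-6 + 5 + 25)² = 24² = 576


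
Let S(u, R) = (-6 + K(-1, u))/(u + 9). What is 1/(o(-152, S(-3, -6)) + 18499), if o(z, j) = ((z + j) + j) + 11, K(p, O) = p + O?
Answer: 3/55064 ≈ 5.4482e-5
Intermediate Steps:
K(p, O) = O + p
S(u, R) = (-7 + u)/(9 + u) (S(u, R) = (-6 + (u - 1))/(u + 9) = (-6 + (-1 + u))/(9 + u) = (-7 + u)/(9 + u))
o(z, j) = 11 + z + 2*j (o(z, j) = ((j + z) + j) + 11 = (z + 2*j) + 11 = 11 + z + 2*j)
1/(o(-152, S(-3, -6)) + 18499) = 1/((11 - 152 + 2*((-7 - 3)/(9 - 3))) + 18499) = 1/((11 - 152 + 2*(-10/6)) + 18499) = 1/((11 - 152 + 2*((⅙)*(-10))) + 18499) = 1/((11 - 152 + 2*(-5/3)) + 18499) = 1/((11 - 152 - 10/3) + 18499) = 1/(-433/3 + 18499) = 1/(55064/3) = 3/55064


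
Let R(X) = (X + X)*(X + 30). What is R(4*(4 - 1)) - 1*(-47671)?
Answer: 48679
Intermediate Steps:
R(X) = 2*X*(30 + X) (R(X) = (2*X)*(30 + X) = 2*X*(30 + X))
R(4*(4 - 1)) - 1*(-47671) = 2*(4*(4 - 1))*(30 + 4*(4 - 1)) - 1*(-47671) = 2*(4*3)*(30 + 4*3) + 47671 = 2*12*(30 + 12) + 47671 = 2*12*42 + 47671 = 1008 + 47671 = 48679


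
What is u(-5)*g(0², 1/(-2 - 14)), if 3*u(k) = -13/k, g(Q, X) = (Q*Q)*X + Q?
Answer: 0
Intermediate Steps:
g(Q, X) = Q + X*Q² (g(Q, X) = Q²*X + Q = X*Q² + Q = Q + X*Q²)
u(k) = -13/(3*k) (u(k) = (-13/k)/3 = -13/(3*k))
u(-5)*g(0², 1/(-2 - 14)) = (-13/3/(-5))*(0²*(1 + 0²/(-2 - 14))) = (-13/3*(-⅕))*(0*(1 + 0/(-16))) = 13*(0*(1 + 0*(-1/16)))/15 = 13*(0*(1 + 0))/15 = 13*(0*1)/15 = (13/15)*0 = 0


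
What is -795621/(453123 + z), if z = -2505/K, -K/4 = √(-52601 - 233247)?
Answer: -183204010167167616/104338561575841033 - 1771582760*I*√71462/104338561575841033 ≈ -1.7559 - 4.5389e-6*I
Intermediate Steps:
K = -8*I*√71462 (K = -4*√(-52601 - 233247) = -8*I*√71462 ≈ -2138.6*I)
z = -2505*I*√71462/571696 ≈ -1.1713*I
-795621/(453123 + z) = -795621/(453123 - 2505*I*√71462/571696)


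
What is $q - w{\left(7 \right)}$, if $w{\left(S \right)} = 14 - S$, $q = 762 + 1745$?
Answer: $2500$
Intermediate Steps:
$q = 2507$
$q - w{\left(7 \right)} = 2507 - \left(14 - 7\right) = 2507 - 7 = 2500$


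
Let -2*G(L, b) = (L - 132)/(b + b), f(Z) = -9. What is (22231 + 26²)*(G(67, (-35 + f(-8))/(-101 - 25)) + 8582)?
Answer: 17393537077/88 ≈ 1.9765e+8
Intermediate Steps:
G(L, b) = -(-132 + L)/(4*b) (G(L, b) = -(L - 132)/(2*(b + b)) = -(-132 + L)/(2*(2*b)) = -(-132 + L)*1/(2*b)/2 = -(-132 + L)/(4*b))
(22231 + 26²)*(G(67, (-35 + f(-8))/(-101 - 25)) + 8582) = (22231 + 26²)*((132 - 1*67)/(4*(((-35 - 9)/(-101 - 25)))) + 8582) = (22231 + 676)*((132 - 67)/(4*((-44/(-126)))) + 8582) = 22907*((¼)*65/(-44*(-1/126)) + 8582) = 22907*((¼)*65/(22/63) + 8582) = 22907*((¼)*(63/22)*65 + 8582) = 22907*(4095/88 + 8582) = 22907*(759311/88) = 17393537077/88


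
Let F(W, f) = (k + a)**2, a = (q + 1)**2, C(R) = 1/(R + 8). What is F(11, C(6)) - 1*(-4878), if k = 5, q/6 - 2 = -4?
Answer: 20754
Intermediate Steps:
C(R) = 1/(8 + R)
q = -12 (q = 12 + 6*(-4) = 12 - 24 = -12)
a = 121 (a = (-12 + 1)**2 = (-11)**2 = 121)
F(W, f) = 15876 (F(W, f) = (5 + 121)**2 = 126**2 = 15876)
F(11, C(6)) - 1*(-4878) = 15876 - 1*(-4878) = 15876 + 4878 = 20754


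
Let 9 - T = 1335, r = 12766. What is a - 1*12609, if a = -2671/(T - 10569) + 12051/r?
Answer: -147270692423/11680890 ≈ -12608.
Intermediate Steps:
T = -1326 (T = 9 - 1*1335 = 9 - 1335 = -1326)
a = 13649587/11680890 (a = -2671/(-1326 - 10569) + 12051/12766 = -2671/(-11895) + 12051*(1/12766) = -2671*(-1/11895) + 927/982 = 2671/11895 + 927/982 = 13649587/11680890 ≈ 1.1685)
a - 1*12609 = 13649587/11680890 - 1*12609 = 13649587/11680890 - 12609 = -147270692423/11680890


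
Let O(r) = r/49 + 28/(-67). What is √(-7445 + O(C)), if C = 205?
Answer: 2*I*√409195331/469 ≈ 86.263*I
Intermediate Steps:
O(r) = -28/67 + r/49 (O(r) = r*(1/49) + 28*(-1/67) = r/49 - 28/67 = -28/67 + r/49)
√(-7445 + O(C)) = √(-7445 + (-28/67 + (1/49)*205)) = √(-7445 + (-28/67 + 205/49)) = √(-7445 + 12363/3283) = √(-24429572/3283) = 2*I*√409195331/469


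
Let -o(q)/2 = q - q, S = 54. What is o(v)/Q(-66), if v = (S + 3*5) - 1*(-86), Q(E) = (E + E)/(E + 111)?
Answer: 0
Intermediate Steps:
Q(E) = 2*E/(111 + E) (Q(E) = (2*E)/(111 + E) = 2*E/(111 + E))
v = 155 (v = (54 + 3*5) - 1*(-86) = (54 + 15) + 86 = 69 + 86 = 155)
o(q) = 0 (o(q) = -2*(q - q) = -2*0 = 0)
o(v)/Q(-66) = 0/((2*(-66)/(111 - 66))) = 0/((2*(-66)/45)) = 0/((2*(-66)*(1/45))) = 0/(-44/15) = 0*(-15/44) = 0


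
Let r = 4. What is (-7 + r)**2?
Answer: 9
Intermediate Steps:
(-7 + r)**2 = (-7 + 4)**2 = (-3)**2 = 9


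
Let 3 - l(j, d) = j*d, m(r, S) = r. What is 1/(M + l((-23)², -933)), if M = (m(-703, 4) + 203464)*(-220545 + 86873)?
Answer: -1/27102974832 ≈ -3.6896e-11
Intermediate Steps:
l(j, d) = 3 - d*j (l(j, d) = 3 - j*d = 3 - d*j)
M = -27103468392 (M = (-703 + 203464)*(-220545 + 86873) = 202761*(-133672) = -27103468392)
1/(M + l((-23)², -933)) = 1/(-27103468392 + (3 - 1*(-933)*(-23)²)) = 1/(-27103468392 + (3 - 1*(-933)*529)) = 1/(-27103468392 + (3 + 493557)) = 1/(-27103468392 + 493560) = 1/(-27102974832) = -1/27102974832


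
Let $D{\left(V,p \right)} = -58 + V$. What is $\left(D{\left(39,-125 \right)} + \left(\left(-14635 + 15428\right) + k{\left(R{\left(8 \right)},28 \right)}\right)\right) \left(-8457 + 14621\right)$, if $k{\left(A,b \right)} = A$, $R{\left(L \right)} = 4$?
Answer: $4795592$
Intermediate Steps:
$\left(D{\left(39,-125 \right)} + \left(\left(-14635 + 15428\right) + k{\left(R{\left(8 \right)},28 \right)}\right)\right) \left(-8457 + 14621\right) = \left(\left(-58 + 39\right) + \left(\left(-14635 + 15428\right) + 4\right)\right) \left(-8457 + 14621\right) = \left(-19 + \left(793 + 4\right)\right) 6164 = \left(-19 + 797\right) 6164 = 778 \cdot 6164 = 4795592$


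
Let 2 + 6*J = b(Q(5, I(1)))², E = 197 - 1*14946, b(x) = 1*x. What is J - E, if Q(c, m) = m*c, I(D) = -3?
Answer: 88717/6 ≈ 14786.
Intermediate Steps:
Q(c, m) = c*m
b(x) = x
E = -14749 (E = 197 - 14946 = -14749)
J = 223/6 (J = -⅓ + (5*(-3))²/6 = -⅓ + (⅙)*(-15)² = -⅓ + (⅙)*225 = -⅓ + 75/2 = 223/6 ≈ 37.167)
J - E = 223/6 - 1*(-14749) = 223/6 + 14749 = 88717/6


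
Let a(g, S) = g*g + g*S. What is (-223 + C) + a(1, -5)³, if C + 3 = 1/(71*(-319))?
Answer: -6568211/22649 ≈ -290.00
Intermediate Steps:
a(g, S) = g² + S*g
C = -67948/22649 (C = -3 + 1/(71*(-319)) = -3 + (1/71)*(-1/319) = -3 - 1/22649 = -67948/22649 ≈ -3.0000)
(-223 + C) + a(1, -5)³ = (-223 - 67948/22649) + (1*(-5 + 1))³ = -5118675/22649 + (1*(-4))³ = -5118675/22649 + (-4)³ = -5118675/22649 - 64 = -6568211/22649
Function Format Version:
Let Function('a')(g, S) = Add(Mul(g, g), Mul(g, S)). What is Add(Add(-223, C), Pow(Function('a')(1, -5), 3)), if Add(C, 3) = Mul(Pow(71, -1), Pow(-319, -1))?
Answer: Rational(-6568211, 22649) ≈ -290.00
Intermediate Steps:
Function('a')(g, S) = Add(Pow(g, 2), Mul(S, g))
C = Rational(-67948, 22649) (C = Add(-3, Mul(Pow(71, -1), Pow(-319, -1))) = Add(-3, Mul(Rational(1, 71), Rational(-1, 319))) = Add(-3, Rational(-1, 22649)) = Rational(-67948, 22649) ≈ -3.0000)
Add(Add(-223, C), Pow(Function('a')(1, -5), 3)) = Add(Add(-223, Rational(-67948, 22649)), Pow(Mul(1, Add(-5, 1)), 3)) = Add(Rational(-5118675, 22649), Pow(Mul(1, -4), 3)) = Add(Rational(-5118675, 22649), Pow(-4, 3)) = Add(Rational(-5118675, 22649), -64) = Rational(-6568211, 22649)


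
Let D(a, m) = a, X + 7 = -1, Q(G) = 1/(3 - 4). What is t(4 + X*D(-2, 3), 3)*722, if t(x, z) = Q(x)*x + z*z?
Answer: -7942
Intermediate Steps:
Q(G) = -1 (Q(G) = 1/(-1) = -1)
X = -8 (X = -7 - 1 = -8)
t(x, z) = z² - x (t(x, z) = -x + z*z = -x + z² = z² - x)
t(4 + X*D(-2, 3), 3)*722 = (3² - (4 - 8*(-2)))*722 = (9 - (4 + 16))*722 = (9 - 1*20)*722 = (9 - 20)*722 = -11*722 = -7942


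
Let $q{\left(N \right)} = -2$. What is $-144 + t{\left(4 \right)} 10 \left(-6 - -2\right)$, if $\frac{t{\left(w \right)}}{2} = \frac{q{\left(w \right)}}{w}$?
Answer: $-104$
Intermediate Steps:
$t{\left(w \right)} = - \frac{4}{w}$ ($t{\left(w \right)} = 2 \left(- \frac{2}{w}\right) = - \frac{4}{w}$)
$-144 + t{\left(4 \right)} 10 \left(-6 - -2\right) = -144 + - \frac{4}{4} \cdot 10 \left(-6 - -2\right) = -144 + \left(-4\right) \frac{1}{4} \cdot 10 \left(-6 + 2\right) = -144 + \left(-1\right) 10 \left(-4\right) = -144 - -40 = -144 + 40 = -104$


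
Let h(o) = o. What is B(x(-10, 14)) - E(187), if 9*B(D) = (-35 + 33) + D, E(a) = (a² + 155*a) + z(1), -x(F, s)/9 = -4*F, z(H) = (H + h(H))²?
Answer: -575984/9 ≈ -63998.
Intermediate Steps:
z(H) = 4*H² (z(H) = (H + H)² = (2*H)² = 4*H²)
x(F, s) = 36*F (x(F, s) = -(-36)*F = 36*F)
E(a) = 4 + a² + 155*a (E(a) = (a² + 155*a) + 4*1² = (a² + 155*a) + 4*1 = (a² + 155*a) + 4 = 4 + a² + 155*a)
B(D) = -2/9 + D/9 (B(D) = ((-35 + 33) + D)/9 = (-2 + D)/9 = -2/9 + D/9)
B(x(-10, 14)) - E(187) = (-2/9 + (36*(-10))/9) - (4 + 187² + 155*187) = (-2/9 + (⅑)*(-360)) - (4 + 34969 + 28985) = (-2/9 - 40) - 1*63958 = -362/9 - 63958 = -575984/9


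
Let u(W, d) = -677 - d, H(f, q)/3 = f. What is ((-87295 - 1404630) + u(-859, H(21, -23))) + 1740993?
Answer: 248328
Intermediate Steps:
H(f, q) = 3*f
((-87295 - 1404630) + u(-859, H(21, -23))) + 1740993 = ((-87295 - 1404630) + (-677 - 3*21)) + 1740993 = (-1491925 + (-677 - 1*63)) + 1740993 = (-1491925 + (-677 - 63)) + 1740993 = (-1491925 - 740) + 1740993 = -1492665 + 1740993 = 248328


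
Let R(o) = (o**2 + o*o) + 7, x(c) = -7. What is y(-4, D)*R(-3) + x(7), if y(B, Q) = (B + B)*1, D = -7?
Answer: -207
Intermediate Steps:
y(B, Q) = 2*B (y(B, Q) = (2*B)*1 = 2*B)
R(o) = 7 + 2*o**2 (R(o) = (o**2 + o**2) + 7 = 2*o**2 + 7 = 7 + 2*o**2)
y(-4, D)*R(-3) + x(7) = (2*(-4))*(7 + 2*(-3)**2) - 7 = -8*(7 + 2*9) - 7 = -8*(7 + 18) - 7 = -8*25 - 7 = -200 - 7 = -207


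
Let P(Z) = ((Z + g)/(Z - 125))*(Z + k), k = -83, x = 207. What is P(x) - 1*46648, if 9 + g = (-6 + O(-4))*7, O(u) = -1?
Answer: -1903330/41 ≈ -46423.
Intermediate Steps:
g = -58 (g = -9 + (-6 - 1)*7 = -9 - 7*7 = -9 - 49 = -58)
P(Z) = (-83 + Z)*(-58 + Z)/(-125 + Z) (P(Z) = ((Z - 58)/(Z - 125))*(Z - 83) = ((-58 + Z)/(-125 + Z))*(-83 + Z) = (-83 + Z)*(-58 + Z)/(-125 + Z))
P(x) - 1*46648 = (4814 + 207² - 141*207)/(-125 + 207) - 1*46648 = (4814 + 42849 - 29187)/82 - 46648 = (1/82)*18476 - 46648 = 9238/41 - 46648 = -1903330/41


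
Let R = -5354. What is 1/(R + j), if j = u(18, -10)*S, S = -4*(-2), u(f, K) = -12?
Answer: -1/5450 ≈ -0.00018349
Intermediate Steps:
S = 8
j = -96 (j = -12*8 = -96)
1/(R + j) = 1/(-5354 - 96) = 1/(-5450) = -1/5450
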